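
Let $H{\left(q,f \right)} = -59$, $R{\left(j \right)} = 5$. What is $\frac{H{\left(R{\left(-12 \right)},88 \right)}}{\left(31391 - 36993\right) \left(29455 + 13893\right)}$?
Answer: $\frac{59}{242835496} \approx 2.4296 \cdot 10^{-7}$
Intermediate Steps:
$\frac{H{\left(R{\left(-12 \right)},88 \right)}}{\left(31391 - 36993\right) \left(29455 + 13893\right)} = - \frac{59}{\left(31391 - 36993\right) \left(29455 + 13893\right)} = - \frac{59}{\left(-5602\right) 43348} = - \frac{59}{-242835496} = \left(-59\right) \left(- \frac{1}{242835496}\right) = \frac{59}{242835496}$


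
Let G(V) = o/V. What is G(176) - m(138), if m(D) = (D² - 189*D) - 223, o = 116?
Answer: 319513/44 ≈ 7261.7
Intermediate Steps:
G(V) = 116/V
m(D) = -223 + D² - 189*D
G(176) - m(138) = 116/176 - (-223 + 138² - 189*138) = 116*(1/176) - (-223 + 19044 - 26082) = 29/44 - 1*(-7261) = 29/44 + 7261 = 319513/44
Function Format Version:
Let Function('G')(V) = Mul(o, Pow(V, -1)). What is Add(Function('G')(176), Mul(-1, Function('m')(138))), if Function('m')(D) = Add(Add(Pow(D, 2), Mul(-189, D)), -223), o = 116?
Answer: Rational(319513, 44) ≈ 7261.7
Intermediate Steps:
Function('G')(V) = Mul(116, Pow(V, -1))
Function('m')(D) = Add(-223, Pow(D, 2), Mul(-189, D))
Add(Function('G')(176), Mul(-1, Function('m')(138))) = Add(Mul(116, Pow(176, -1)), Mul(-1, Add(-223, Pow(138, 2), Mul(-189, 138)))) = Add(Mul(116, Rational(1, 176)), Mul(-1, Add(-223, 19044, -26082))) = Add(Rational(29, 44), Mul(-1, -7261)) = Add(Rational(29, 44), 7261) = Rational(319513, 44)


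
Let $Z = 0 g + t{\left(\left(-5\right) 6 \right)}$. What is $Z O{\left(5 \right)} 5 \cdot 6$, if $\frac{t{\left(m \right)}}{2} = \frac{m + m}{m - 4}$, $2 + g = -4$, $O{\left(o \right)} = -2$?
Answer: $- \frac{3600}{17} \approx -211.76$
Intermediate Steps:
$g = -6$ ($g = -2 - 4 = -6$)
$t{\left(m \right)} = \frac{4 m}{-4 + m}$ ($t{\left(m \right)} = 2 \frac{m + m}{m - 4} = 2 \frac{2 m}{-4 + m} = \frac{4 m}{-4 + m}$)
$Z = \frac{60}{17}$ ($Z = 0 \left(-6\right) + \frac{4 \left(\left(-5\right) 6\right)}{-4 - 30} = 0 + 4 \left(-30\right) \frac{1}{-4 - 30} = 0 + 4 \left(-30\right) \frac{1}{-34} = 0 + 4 \left(-30\right) \left(- \frac{1}{34}\right) = 0 + \frac{60}{17} = \frac{60}{17} \approx 3.5294$)
$Z O{\left(5 \right)} 5 \cdot 6 = \frac{60}{17} \left(-2\right) 5 \cdot 6 = \left(- \frac{120}{17}\right) 30 = - \frac{3600}{17}$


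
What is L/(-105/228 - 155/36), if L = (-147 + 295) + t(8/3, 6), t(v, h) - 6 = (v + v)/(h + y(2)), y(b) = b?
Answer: -26448/815 ≈ -32.452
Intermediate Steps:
t(v, h) = 6 + 2*v/(2 + h) (t(v, h) = 6 + (v + v)/(h + 2) = 6 + (2*v)/(2 + h) = 6 + 2*v/(2 + h))
L = 464/3 (L = (-147 + 295) + 2*(6 + 8/3 + 3*6)/(2 + 6) = 148 + 2*(6 + 8*(1/3) + 18)/8 = 148 + 2*(1/8)*(6 + 8/3 + 18) = 148 + 2*(1/8)*(80/3) = 148 + 20/3 = 464/3 ≈ 154.67)
L/(-105/228 - 155/36) = 464/(3*(-105/228 - 155/36)) = 464/(3*(-105*1/228 - 155*1/36)) = 464/(3*(-35/76 - 155/36)) = 464/(3*(-815/171)) = (464/3)*(-171/815) = -26448/815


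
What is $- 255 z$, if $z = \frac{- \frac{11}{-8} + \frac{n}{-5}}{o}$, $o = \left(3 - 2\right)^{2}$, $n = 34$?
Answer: $\frac{11067}{8} \approx 1383.4$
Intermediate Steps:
$o = 1$ ($o = 1^{2} = 1$)
$z = - \frac{217}{40}$ ($z = \frac{- \frac{11}{-8} + \frac{34}{-5}}{1} = \left(\left(-11\right) \left(- \frac{1}{8}\right) + 34 \left(- \frac{1}{5}\right)\right) 1 = \left(\frac{11}{8} - \frac{34}{5}\right) 1 = \left(- \frac{217}{40}\right) 1 = - \frac{217}{40} \approx -5.425$)
$- 255 z = \left(-255\right) \left(- \frac{217}{40}\right) = \frac{11067}{8}$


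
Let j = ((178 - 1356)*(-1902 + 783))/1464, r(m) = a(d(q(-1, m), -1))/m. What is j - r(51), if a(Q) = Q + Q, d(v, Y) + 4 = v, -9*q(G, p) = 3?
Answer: 33619985/37332 ≈ 900.57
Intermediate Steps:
q(G, p) = -1/3 (q(G, p) = -1/9*3 = -1/3)
d(v, Y) = -4 + v
a(Q) = 2*Q
r(m) = -26/(3*m) (r(m) = (2*(-4 - 1/3))/m = (2*(-13/3))/m = -26/(3*m))
j = 219697/244 (j = -1178*(-1119)*(1/1464) = 1318182*(1/1464) = 219697/244 ≈ 900.40)
j - r(51) = 219697/244 - (-26)/(3*51) = 219697/244 - 1*(-26/153) = 219697/244 + 26/153 = 33619985/37332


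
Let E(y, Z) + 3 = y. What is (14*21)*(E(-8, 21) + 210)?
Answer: 58506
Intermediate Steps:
E(y, Z) = -3 + y
(14*21)*(E(-8, 21) + 210) = (14*21)*((-3 - 8) + 210) = 294*(-11 + 210) = 294*199 = 58506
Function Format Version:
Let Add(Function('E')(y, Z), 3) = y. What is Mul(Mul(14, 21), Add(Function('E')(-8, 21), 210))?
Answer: 58506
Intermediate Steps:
Function('E')(y, Z) = Add(-3, y)
Mul(Mul(14, 21), Add(Function('E')(-8, 21), 210)) = Mul(Mul(14, 21), Add(Add(-3, -8), 210)) = Mul(294, Add(-11, 210)) = Mul(294, 199) = 58506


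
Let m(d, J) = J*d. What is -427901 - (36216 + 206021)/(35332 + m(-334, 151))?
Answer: -6461918665/15102 ≈ -4.2789e+5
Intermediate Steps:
-427901 - (36216 + 206021)/(35332 + m(-334, 151)) = -427901 - (36216 + 206021)/(35332 + 151*(-334)) = -427901 - 242237/(35332 - 50434) = -427901 - 242237/(-15102) = -427901 - 242237*(-1)/15102 = -427901 - 1*(-242237/15102) = -427901 + 242237/15102 = -6461918665/15102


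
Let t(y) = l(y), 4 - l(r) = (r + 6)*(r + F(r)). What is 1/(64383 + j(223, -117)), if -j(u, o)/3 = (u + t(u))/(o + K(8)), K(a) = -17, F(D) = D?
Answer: 2/124203 ≈ 1.6103e-5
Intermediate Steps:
l(r) = 4 - 2*r*(6 + r) (l(r) = 4 - (r + 6)*(r + r) = 4 - (6 + r)*2*r = 4 - 2*r*(6 + r))
t(y) = 4 - 12*y - 2*y**2
j(u, o) = -3*(4 - 11*u - 2*u**2)/(-17 + o) (j(u, o) = -3*(u + (4 - 12*u - 2*u**2))/(o - 17) = -3*(4 - 11*u - 2*u**2)/(-17 + o))
1/(64383 + j(223, -117)) = 1/(64383 + 3*(-4 + 2*223**2 + 11*223)/(-17 - 117)) = 1/(64383 + 3*(-4 + 2*49729 + 2453)/(-134)) = 1/(64383 + 3*(-1/134)*(-4 + 99458 + 2453)) = 1/(64383 + 3*(-1/134)*101907) = 1/(64383 - 4563/2) = 1/(124203/2) = 2/124203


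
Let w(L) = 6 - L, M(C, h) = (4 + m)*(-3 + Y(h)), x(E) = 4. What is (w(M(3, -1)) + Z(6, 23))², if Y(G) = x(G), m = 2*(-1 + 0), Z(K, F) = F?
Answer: 729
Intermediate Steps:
m = -2 (m = 2*(-1) = -2)
Y(G) = 4
M(C, h) = 2 (M(C, h) = (4 - 2)*(-3 + 4) = 2*1 = 2)
(w(M(3, -1)) + Z(6, 23))² = ((6 - 1*2) + 23)² = ((6 - 2) + 23)² = (4 + 23)² = 27² = 729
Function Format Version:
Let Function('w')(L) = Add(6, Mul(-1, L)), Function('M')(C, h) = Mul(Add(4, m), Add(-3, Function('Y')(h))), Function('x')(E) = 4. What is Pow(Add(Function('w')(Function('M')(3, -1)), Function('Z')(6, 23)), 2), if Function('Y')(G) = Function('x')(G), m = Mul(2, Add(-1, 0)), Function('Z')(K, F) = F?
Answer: 729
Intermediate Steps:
m = -2 (m = Mul(2, -1) = -2)
Function('Y')(G) = 4
Function('M')(C, h) = 2 (Function('M')(C, h) = Mul(Add(4, -2), Add(-3, 4)) = Mul(2, 1) = 2)
Pow(Add(Function('w')(Function('M')(3, -1)), Function('Z')(6, 23)), 2) = Pow(Add(Add(6, Mul(-1, 2)), 23), 2) = Pow(Add(Add(6, -2), 23), 2) = Pow(Add(4, 23), 2) = Pow(27, 2) = 729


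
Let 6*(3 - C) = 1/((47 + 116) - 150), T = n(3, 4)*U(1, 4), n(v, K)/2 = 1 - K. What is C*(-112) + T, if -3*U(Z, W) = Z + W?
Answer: -12658/39 ≈ -324.56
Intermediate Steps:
n(v, K) = 2 - 2*K (n(v, K) = 2*(1 - K) = 2 - 2*K)
U(Z, W) = -W/3 - Z/3 (U(Z, W) = -(Z + W)/3 = -(W + Z)/3 = -W/3 - Z/3)
T = 10 (T = (2 - 2*4)*(-⅓*4 - ⅓*1) = (2 - 8)*(-4/3 - ⅓) = -6*(-5/3) = 10)
C = 233/78 (C = 3 - 1/(6*((47 + 116) - 150)) = 3 - 1/(6*(163 - 150)) = 3 - ⅙/13 = 3 - ⅙*1/13 = 3 - 1/78 = 233/78 ≈ 2.9872)
C*(-112) + T = (233/78)*(-112) + 10 = -13048/39 + 10 = -12658/39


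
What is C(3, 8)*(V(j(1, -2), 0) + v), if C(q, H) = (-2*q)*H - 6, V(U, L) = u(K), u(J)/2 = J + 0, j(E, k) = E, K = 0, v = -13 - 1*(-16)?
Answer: -162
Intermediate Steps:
v = 3 (v = -13 + 16 = 3)
u(J) = 2*J (u(J) = 2*(J + 0) = 2*J)
V(U, L) = 0 (V(U, L) = 2*0 = 0)
C(q, H) = -6 - 2*H*q (C(q, H) = -2*H*q - 6 = -6 - 2*H*q)
C(3, 8)*(V(j(1, -2), 0) + v) = (-6 - 2*8*3)*(0 + 3) = (-6 - 48)*3 = -54*3 = -162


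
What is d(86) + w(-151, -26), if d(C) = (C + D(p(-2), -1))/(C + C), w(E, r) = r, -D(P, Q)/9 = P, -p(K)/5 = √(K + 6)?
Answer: -1074/43 ≈ -24.977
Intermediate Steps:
p(K) = -5*√(6 + K) (p(K) = -5*√(K + 6) = -5*√(6 + K))
D(P, Q) = -9*P
d(C) = (90 + C)/(2*C) (d(C) = (C - (-45)*√(6 - 2))/(C + C) = (C - (-45)*√4)/((2*C)) = (C - (-45)*2)*(1/(2*C)) = (C - 9*(-10))*(1/(2*C)) = (C + 90)*(1/(2*C)) = (90 + C)*(1/(2*C)) = (90 + C)/(2*C))
d(86) + w(-151, -26) = (½)*(90 + 86)/86 - 26 = (½)*(1/86)*176 - 26 = 44/43 - 26 = -1074/43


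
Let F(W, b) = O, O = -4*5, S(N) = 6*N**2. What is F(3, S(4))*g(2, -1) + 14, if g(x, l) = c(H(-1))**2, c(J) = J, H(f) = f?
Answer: -6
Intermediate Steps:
O = -20
F(W, b) = -20
g(x, l) = 1 (g(x, l) = (-1)**2 = 1)
F(3, S(4))*g(2, -1) + 14 = -20*1 + 14 = -20 + 14 = -6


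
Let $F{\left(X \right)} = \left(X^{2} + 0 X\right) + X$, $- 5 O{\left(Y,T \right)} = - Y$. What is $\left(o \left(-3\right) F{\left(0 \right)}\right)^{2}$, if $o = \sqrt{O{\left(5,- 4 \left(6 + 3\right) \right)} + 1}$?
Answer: $0$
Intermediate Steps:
$O{\left(Y,T \right)} = \frac{Y}{5}$ ($O{\left(Y,T \right)} = - \frac{\left(-1\right) Y}{5} = \frac{Y}{5}$)
$F{\left(X \right)} = X + X^{2}$ ($F{\left(X \right)} = \left(X^{2} + 0\right) + X = X^{2} + X = X + X^{2}$)
$o = \sqrt{2}$ ($o = \sqrt{\frac{1}{5} \cdot 5 + 1} = \sqrt{1 + 1} = \sqrt{2} \approx 1.4142$)
$\left(o \left(-3\right) F{\left(0 \right)}\right)^{2} = \left(\sqrt{2} \left(-3\right) 0 \left(1 + 0\right)\right)^{2} = \left(- 3 \sqrt{2} \cdot 0 \cdot 1\right)^{2} = \left(- 3 \sqrt{2} \cdot 0\right)^{2} = 0^{2} = 0$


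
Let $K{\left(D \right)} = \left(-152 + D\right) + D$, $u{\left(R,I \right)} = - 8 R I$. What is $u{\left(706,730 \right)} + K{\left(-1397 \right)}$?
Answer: $-4125986$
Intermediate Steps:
$u{\left(R,I \right)} = - 8 I R$
$K{\left(D \right)} = -152 + 2 D$
$u{\left(706,730 \right)} + K{\left(-1397 \right)} = \left(-8\right) 730 \cdot 706 + \left(-152 + 2 \left(-1397\right)\right) = -4123040 - 2946 = -4125986$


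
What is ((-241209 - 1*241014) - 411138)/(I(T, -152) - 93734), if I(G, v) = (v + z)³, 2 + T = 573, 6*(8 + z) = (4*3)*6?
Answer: 15673/58518 ≈ 0.26783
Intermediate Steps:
z = 4 (z = -8 + ((4*3)*6)/6 = -8 + (12*6)/6 = -8 + (⅙)*72 = -8 + 12 = 4)
T = 571 (T = -2 + 573 = 571)
I(G, v) = (4 + v)³ (I(G, v) = (v + 4)³ = (4 + v)³)
((-241209 - 1*241014) - 411138)/(I(T, -152) - 93734) = ((-241209 - 1*241014) - 411138)/((4 - 152)³ - 93734) = ((-241209 - 241014) - 411138)/((-148)³ - 93734) = (-482223 - 411138)/(-3241792 - 93734) = -893361/(-3335526) = -893361*(-1/3335526) = 15673/58518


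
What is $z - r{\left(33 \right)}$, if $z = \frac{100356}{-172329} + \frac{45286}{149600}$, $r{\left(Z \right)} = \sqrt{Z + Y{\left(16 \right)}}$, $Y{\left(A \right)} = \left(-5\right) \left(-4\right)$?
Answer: $- \frac{70678103}{252749200} - \sqrt{53} \approx -7.5597$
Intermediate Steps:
$Y{\left(A \right)} = 20$
$r{\left(Z \right)} = \sqrt{20 + Z}$ ($r{\left(Z \right)} = \sqrt{Z + 20} = \sqrt{20 + Z}$)
$z = - \frac{70678103}{252749200}$ ($z = 100356 \left(- \frac{1}{172329}\right) + 45286 \cdot \frac{1}{149600} = - \frac{33452}{57443} + \frac{22643}{74800} = - \frac{70678103}{252749200} \approx -0.27964$)
$z - r{\left(33 \right)} = - \frac{70678103}{252749200} - \sqrt{20 + 33} = - \frac{70678103}{252749200} - \sqrt{53}$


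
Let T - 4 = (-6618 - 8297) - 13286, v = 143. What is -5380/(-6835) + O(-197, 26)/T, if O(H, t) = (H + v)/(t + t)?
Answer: 87652909/111353086 ≈ 0.78716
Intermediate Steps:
T = -28197 (T = 4 + ((-6618 - 8297) - 13286) = 4 + (-14915 - 13286) = 4 - 28201 = -28197)
O(H, t) = (143 + H)/(2*t) (O(H, t) = (H + 143)/(t + t) = (143 + H)/((2*t)) = (143 + H)*(1/(2*t)) = (143 + H)/(2*t))
-5380/(-6835) + O(-197, 26)/T = -5380/(-6835) + ((½)*(143 - 197)/26)/(-28197) = -5380*(-1/6835) + ((½)*(1/26)*(-54))*(-1/28197) = 1076/1367 - 27/26*(-1/28197) = 1076/1367 + 3/81458 = 87652909/111353086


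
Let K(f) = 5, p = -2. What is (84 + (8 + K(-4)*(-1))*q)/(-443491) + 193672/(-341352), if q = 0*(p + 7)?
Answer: -10740057815/18923317479 ≈ -0.56756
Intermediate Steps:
q = 0 (q = 0*(-2 + 7) = 0*5 = 0)
(84 + (8 + K(-4)*(-1))*q)/(-443491) + 193672/(-341352) = (84 + (8 + 5*(-1))*0)/(-443491) + 193672/(-341352) = (84 + (8 - 5)*0)*(-1/443491) + 193672*(-1/341352) = (84 + 3*0)*(-1/443491) - 24209/42669 = (84 + 0)*(-1/443491) - 24209/42669 = 84*(-1/443491) - 24209/42669 = -84/443491 - 24209/42669 = -10740057815/18923317479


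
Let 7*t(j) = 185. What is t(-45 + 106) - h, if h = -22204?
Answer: 155613/7 ≈ 22230.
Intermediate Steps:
t(j) = 185/7 (t(j) = (1/7)*185 = 185/7)
t(-45 + 106) - h = 185/7 - 1*(-22204) = 185/7 + 22204 = 155613/7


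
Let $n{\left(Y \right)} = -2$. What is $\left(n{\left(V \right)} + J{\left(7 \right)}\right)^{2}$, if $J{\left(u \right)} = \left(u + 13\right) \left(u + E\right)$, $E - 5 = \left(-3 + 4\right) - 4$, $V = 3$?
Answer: $31684$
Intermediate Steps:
$E = 2$ ($E = 5 + \left(\left(-3 + 4\right) - 4\right) = 5 + \left(1 - 4\right) = 5 - 3 = 2$)
$J{\left(u \right)} = \left(2 + u\right) \left(13 + u\right)$ ($J{\left(u \right)} = \left(u + 13\right) \left(u + 2\right) = \left(13 + u\right) \left(2 + u\right) = \left(2 + u\right) \left(13 + u\right)$)
$\left(n{\left(V \right)} + J{\left(7 \right)}\right)^{2} = \left(-2 + \left(26 + 7^{2} + 15 \cdot 7\right)\right)^{2} = \left(-2 + \left(26 + 49 + 105\right)\right)^{2} = \left(-2 + 180\right)^{2} = 178^{2} = 31684$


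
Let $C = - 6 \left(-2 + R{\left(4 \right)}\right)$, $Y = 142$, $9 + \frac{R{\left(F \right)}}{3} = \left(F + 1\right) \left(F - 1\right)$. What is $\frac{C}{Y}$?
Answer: $- \frac{48}{71} \approx -0.67606$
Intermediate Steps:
$R{\left(F \right)} = -27 + 3 \left(1 + F\right) \left(-1 + F\right)$ ($R{\left(F \right)} = -27 + 3 \left(F + 1\right) \left(F - 1\right) = -27 + 3 \left(1 + F\right) \left(-1 + F\right)$)
$C = -96$ ($C = - 6 \left(-2 - \left(30 - 3 \cdot 4^{2}\right)\right) = - 6 \left(-2 + \left(-30 + 3 \cdot 16\right)\right) = - 6 \left(-2 + \left(-30 + 48\right)\right) = - 6 \left(-2 + 18\right) = \left(-6\right) 16 = -96$)
$\frac{C}{Y} = - \frac{96}{142} = \left(-96\right) \frac{1}{142} = - \frac{48}{71}$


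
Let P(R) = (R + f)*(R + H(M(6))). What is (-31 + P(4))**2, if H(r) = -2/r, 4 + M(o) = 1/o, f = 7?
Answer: 185761/529 ≈ 351.15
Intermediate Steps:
M(o) = -4 + 1/o
P(R) = (7 + R)*(12/23 + R) (P(R) = (R + 7)*(R - 2/(-4 + 1/6)) = (7 + R)*(R - 2/(-4 + 1/6)) = (7 + R)*(R - 2/(-23/6)) = (7 + R)*(R - 2*(-6/23)) = (7 + R)*(R + 12/23) = (7 + R)*(12/23 + R))
(-31 + P(4))**2 = (-31 + (84/23 + 4**2 + (173/23)*4))**2 = (-31 + (84/23 + 16 + 692/23))**2 = (-31 + 1144/23)**2 = (431/23)**2 = 185761/529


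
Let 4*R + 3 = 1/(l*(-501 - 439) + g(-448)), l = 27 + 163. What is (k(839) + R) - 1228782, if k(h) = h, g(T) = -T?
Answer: -875042539801/712608 ≈ -1.2279e+6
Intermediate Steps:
l = 190
R = -534457/712608 (R = -3/4 + 1/(4*(190*(-501 - 439) - 1*(-448))) = -3/4 + 1/(4*(190*(-940) + 448)) = -3/4 + 1/(4*(-178600 + 448)) = -3/4 + (1/4)/(-178152) = -3/4 + (1/4)*(-1/178152) = -3/4 - 1/712608 = -534457/712608 ≈ -0.75000)
(k(839) + R) - 1228782 = (839 - 534457/712608) - 1228782 = 597343655/712608 - 1228782 = -875042539801/712608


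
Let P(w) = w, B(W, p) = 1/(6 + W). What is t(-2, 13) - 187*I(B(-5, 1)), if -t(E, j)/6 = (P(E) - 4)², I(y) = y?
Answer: -403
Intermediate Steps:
t(E, j) = -6*(-4 + E)² (t(E, j) = -6*(E - 4)² = -6*(-4 + E)²)
t(-2, 13) - 187*I(B(-5, 1)) = -6*(-4 - 2)² - 187/(6 - 5) = -6*(-6)² - 187/1 = -6*36 - 187*1 = -216 - 187 = -403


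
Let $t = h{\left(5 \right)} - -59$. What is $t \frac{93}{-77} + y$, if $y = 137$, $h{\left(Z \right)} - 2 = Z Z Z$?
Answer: $- \frac{6749}{77} \approx -87.649$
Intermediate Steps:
$h{\left(Z \right)} = 2 + Z^{3}$ ($h{\left(Z \right)} = 2 + Z Z Z = 2 + Z^{2} Z = 2 + Z^{3}$)
$t = 186$ ($t = \left(2 + 5^{3}\right) - -59 = \left(2 + 125\right) + 59 = 127 + 59 = 186$)
$t \frac{93}{-77} + y = 186 \frac{93}{-77} + 137 = 186 \cdot 93 \left(- \frac{1}{77}\right) + 137 = 186 \left(- \frac{93}{77}\right) + 137 = - \frac{17298}{77} + 137 = - \frac{6749}{77}$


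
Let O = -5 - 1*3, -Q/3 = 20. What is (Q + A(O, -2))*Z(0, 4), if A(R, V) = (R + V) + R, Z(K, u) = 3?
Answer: -234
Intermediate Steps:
Q = -60 (Q = -3*20 = -60)
O = -8 (O = -5 - 3 = -8)
A(R, V) = V + 2*R
(Q + A(O, -2))*Z(0, 4) = (-60 + (-2 + 2*(-8)))*3 = (-60 + (-2 - 16))*3 = (-60 - 18)*3 = -78*3 = -234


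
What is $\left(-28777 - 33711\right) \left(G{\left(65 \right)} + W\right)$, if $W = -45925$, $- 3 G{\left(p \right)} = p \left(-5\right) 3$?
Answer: $2849452800$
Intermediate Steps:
$G{\left(p \right)} = 5 p$ ($G{\left(p \right)} = - \frac{p \left(-5\right) 3}{3} = - \frac{- 5 p 3}{3} = - \frac{\left(-15\right) p}{3} = 5 p$)
$\left(-28777 - 33711\right) \left(G{\left(65 \right)} + W\right) = \left(-28777 - 33711\right) \left(5 \cdot 65 - 45925\right) = - 62488 \left(325 - 45925\right) = \left(-62488\right) \left(-45600\right) = 2849452800$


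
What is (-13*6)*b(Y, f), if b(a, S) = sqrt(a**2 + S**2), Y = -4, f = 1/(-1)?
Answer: -78*sqrt(17) ≈ -321.60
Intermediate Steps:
f = -1
b(a, S) = sqrt(S**2 + a**2)
(-13*6)*b(Y, f) = (-13*6)*sqrt((-1)**2 + (-4)**2) = -78*sqrt(1 + 16) = -78*sqrt(17)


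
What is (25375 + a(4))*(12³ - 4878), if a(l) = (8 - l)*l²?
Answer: -80132850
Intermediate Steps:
a(l) = l²*(8 - l)
(25375 + a(4))*(12³ - 4878) = (25375 + 4²*(8 - 1*4))*(12³ - 4878) = (25375 + 16*(8 - 4))*(1728 - 4878) = (25375 + 16*4)*(-3150) = (25375 + 64)*(-3150) = 25439*(-3150) = -80132850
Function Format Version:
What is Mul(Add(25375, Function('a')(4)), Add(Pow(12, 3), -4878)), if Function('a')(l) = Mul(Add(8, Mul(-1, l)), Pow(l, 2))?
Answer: -80132850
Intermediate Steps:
Function('a')(l) = Mul(Pow(l, 2), Add(8, Mul(-1, l)))
Mul(Add(25375, Function('a')(4)), Add(Pow(12, 3), -4878)) = Mul(Add(25375, Mul(Pow(4, 2), Add(8, Mul(-1, 4)))), Add(Pow(12, 3), -4878)) = Mul(Add(25375, Mul(16, Add(8, -4))), Add(1728, -4878)) = Mul(Add(25375, Mul(16, 4)), -3150) = Mul(Add(25375, 64), -3150) = Mul(25439, -3150) = -80132850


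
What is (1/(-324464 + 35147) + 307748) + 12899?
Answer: 92768628098/289317 ≈ 3.2065e+5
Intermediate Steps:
(1/(-324464 + 35147) + 307748) + 12899 = (1/(-289317) + 307748) + 12899 = (-1/289317 + 307748) + 12899 = 89036728115/289317 + 12899 = 92768628098/289317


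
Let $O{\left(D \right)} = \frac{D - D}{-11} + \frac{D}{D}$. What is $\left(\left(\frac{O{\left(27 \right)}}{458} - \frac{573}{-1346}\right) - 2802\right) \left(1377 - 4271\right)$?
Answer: $\frac{1249542058766}{154117} \approx 8.1078 \cdot 10^{6}$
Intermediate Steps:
$O{\left(D \right)} = 1$ ($O{\left(D \right)} = 0 \left(- \frac{1}{11}\right) + 1 = 0 + 1 = 1$)
$\left(\left(\frac{O{\left(27 \right)}}{458} - \frac{573}{-1346}\right) - 2802\right) \left(1377 - 4271\right) = \left(\left(1 \cdot \frac{1}{458} - \frac{573}{-1346}\right) - 2802\right) \left(1377 - 4271\right) = \left(\left(1 \cdot \frac{1}{458} - - \frac{573}{1346}\right) - 2802\right) \left(-2894\right) = \left(\left(\frac{1}{458} + \frac{573}{1346}\right) - 2802\right) \left(-2894\right) = \left(\frac{65945}{154117} - 2802\right) \left(-2894\right) = \left(- \frac{431769889}{154117}\right) \left(-2894\right) = \frac{1249542058766}{154117}$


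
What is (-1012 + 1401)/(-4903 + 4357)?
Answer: -389/546 ≈ -0.71245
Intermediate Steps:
(-1012 + 1401)/(-4903 + 4357) = 389/(-546) = 389*(-1/546) = -389/546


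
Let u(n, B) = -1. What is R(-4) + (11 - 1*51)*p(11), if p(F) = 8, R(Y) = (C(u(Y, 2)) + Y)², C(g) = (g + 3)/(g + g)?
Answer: -295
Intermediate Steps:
C(g) = (3 + g)/(2*g) (C(g) = (3 + g)/((2*g)) = (3 + g)*(1/(2*g)) = (3 + g)/(2*g))
R(Y) = (-1 + Y)² (R(Y) = ((½)*(3 - 1)/(-1) + Y)² = ((½)*(-1)*2 + Y)² = (-1 + Y)²)
R(-4) + (11 - 1*51)*p(11) = (-1 - 4)² + (11 - 1*51)*8 = (-5)² + (11 - 51)*8 = 25 - 40*8 = 25 - 320 = -295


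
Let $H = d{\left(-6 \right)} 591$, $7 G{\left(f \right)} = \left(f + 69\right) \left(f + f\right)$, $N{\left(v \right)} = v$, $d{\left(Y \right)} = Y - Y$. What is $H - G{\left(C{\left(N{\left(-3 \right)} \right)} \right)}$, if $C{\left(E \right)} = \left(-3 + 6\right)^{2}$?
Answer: $- \frac{1404}{7} \approx -200.57$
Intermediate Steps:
$d{\left(Y \right)} = 0$
$C{\left(E \right)} = 9$ ($C{\left(E \right)} = 3^{2} = 9$)
$G{\left(f \right)} = \frac{2 f \left(69 + f\right)}{7}$ ($G{\left(f \right)} = \frac{\left(f + 69\right) \left(f + f\right)}{7} = \frac{\left(69 + f\right) 2 f}{7} = \frac{2 f \left(69 + f\right)}{7}$)
$H = 0$ ($H = 0 \cdot 591 = 0$)
$H - G{\left(C{\left(N{\left(-3 \right)} \right)} \right)} = 0 - \frac{2}{7} \cdot 9 \left(69 + 9\right) = 0 - \frac{2}{7} \cdot 9 \cdot 78 = 0 - \frac{1404}{7} = - \frac{1404}{7}$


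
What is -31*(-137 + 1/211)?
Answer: 896086/211 ≈ 4246.9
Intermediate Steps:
-31*(-137 + 1/211) = -31*(-28906/211) = 896086/211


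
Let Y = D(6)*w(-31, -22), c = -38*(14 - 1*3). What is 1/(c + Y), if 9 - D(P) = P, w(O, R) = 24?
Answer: -1/346 ≈ -0.0028902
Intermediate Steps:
D(P) = 9 - P
c = -418 (c = -38*(14 - 3) = -38*11 = -418)
Y = 72 (Y = (9 - 1*6)*24 = (9 - 6)*24 = 3*24 = 72)
1/(c + Y) = 1/(-418 + 72) = 1/(-346) = -1/346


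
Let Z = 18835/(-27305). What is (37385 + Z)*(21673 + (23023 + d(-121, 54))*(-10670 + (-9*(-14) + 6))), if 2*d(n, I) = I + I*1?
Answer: -1154494664774178/127 ≈ -9.0905e+12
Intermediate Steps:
Z = -3767/5461 (Z = 18835*(-1/27305) = -3767/5461 ≈ -0.68980)
d(n, I) = I (d(n, I) = (I + I*1)/2 = (I + I)/2 = (2*I)/2 = I)
(37385 + Z)*(21673 + (23023 + d(-121, 54))*(-10670 + (-9*(-14) + 6))) = (37385 - 3767/5461)*(21673 + (23023 + 54)*(-10670 + (-9*(-14) + 6))) = 204155718*(21673 + 23077*(-10670 + (126 + 6)))/5461 = 204155718*(21673 + 23077*(-10670 + 132))/5461 = 204155718*(21673 + 23077*(-10538))/5461 = 204155718*(21673 - 243185426)/5461 = (204155718/5461)*(-243163753) = -1154494664774178/127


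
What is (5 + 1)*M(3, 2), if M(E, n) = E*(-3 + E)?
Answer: 0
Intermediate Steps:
(5 + 1)*M(3, 2) = (5 + 1)*(3*(-3 + 3)) = 6*(3*0) = 6*0 = 0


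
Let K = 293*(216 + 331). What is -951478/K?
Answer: -951478/160271 ≈ -5.9367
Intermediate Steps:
K = 160271 (K = 293*547 = 160271)
-951478/K = -951478/160271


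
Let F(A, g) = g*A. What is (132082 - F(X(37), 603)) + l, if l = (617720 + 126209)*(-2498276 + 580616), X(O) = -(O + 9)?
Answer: -1426602726320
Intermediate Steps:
X(O) = -9 - O (X(O) = -(9 + O) = -9 - O)
F(A, g) = A*g
l = -1426602886140 (l = 743929*(-1917660) = -1426602886140)
(132082 - F(X(37), 603)) + l = (132082 - (-9 - 1*37)*603) - 1426602886140 = (132082 - (-9 - 37)*603) - 1426602886140 = (132082 - (-46)*603) - 1426602886140 = (132082 - 1*(-27738)) - 1426602886140 = (132082 + 27738) - 1426602886140 = 159820 - 1426602886140 = -1426602726320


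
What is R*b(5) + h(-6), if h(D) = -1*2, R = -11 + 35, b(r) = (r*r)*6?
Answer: 3598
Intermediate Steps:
b(r) = 6*r**2 (b(r) = r**2*6 = 6*r**2)
R = 24
h(D) = -2
R*b(5) + h(-6) = 24*(6*5**2) - 2 = 24*(6*25) - 2 = 24*150 - 2 = 3600 - 2 = 3598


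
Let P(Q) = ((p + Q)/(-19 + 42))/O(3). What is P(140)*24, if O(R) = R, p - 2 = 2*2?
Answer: 1168/23 ≈ 50.783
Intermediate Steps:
p = 6 (p = 2 + 2*2 = 2 + 4 = 6)
P(Q) = 2/23 + Q/69 (P(Q) = ((6 + Q)/(-19 + 42))/3 = ((6 + Q)/23)*(⅓) = ((6 + Q)*(1/23))*(⅓) = (6/23 + Q/23)*(⅓) = 2/23 + Q/69)
P(140)*24 = (2/23 + (1/69)*140)*24 = (2/23 + 140/69)*24 = (146/69)*24 = 1168/23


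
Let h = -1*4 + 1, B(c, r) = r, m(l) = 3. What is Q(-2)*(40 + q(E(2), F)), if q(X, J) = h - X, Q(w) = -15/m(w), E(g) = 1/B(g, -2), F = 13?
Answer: -375/2 ≈ -187.50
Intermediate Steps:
E(g) = -1/2 (E(g) = 1/(-2) = -1/2)
h = -3 (h = -4 + 1 = -3)
Q(w) = -5 (Q(w) = -15/3 = -15*1/3 = -5)
q(X, J) = -3 - X
Q(-2)*(40 + q(E(2), F)) = -5*(40 + (-3 - 1*(-1/2))) = -5*(40 + (-3 + 1/2)) = -5*(40 - 5/2) = -5*75/2 = -375/2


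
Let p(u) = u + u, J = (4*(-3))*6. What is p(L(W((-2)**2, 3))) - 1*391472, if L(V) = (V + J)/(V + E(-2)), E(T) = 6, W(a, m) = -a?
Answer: -391548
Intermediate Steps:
J = -72 (J = -12*6 = -72)
L(V) = (-72 + V)/(6 + V) (L(V) = (V - 72)/(V + 6) = (-72 + V)/(6 + V))
p(u) = 2*u
p(L(W((-2)**2, 3))) - 1*391472 = 2*((-72 - 1*(-2)**2)/(6 - 1*(-2)**2)) - 1*391472 = 2*((-72 - 1*4)/(6 - 1*4)) - 391472 = 2*((-72 - 4)/(6 - 4)) - 391472 = 2*(-76/2) - 391472 = 2*((1/2)*(-76)) - 391472 = 2*(-38) - 391472 = -76 - 391472 = -391548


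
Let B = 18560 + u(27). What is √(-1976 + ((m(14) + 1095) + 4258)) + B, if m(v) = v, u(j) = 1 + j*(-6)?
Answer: 18399 + √3391 ≈ 18457.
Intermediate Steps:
u(j) = 1 - 6*j
B = 18399 (B = 18560 + (1 - 6*27) = 18560 + (1 - 162) = 18560 - 161 = 18399)
√(-1976 + ((m(14) + 1095) + 4258)) + B = √(-1976 + ((14 + 1095) + 4258)) + 18399 = √(-1976 + (1109 + 4258)) + 18399 = √(-1976 + 5367) + 18399 = √3391 + 18399 = 18399 + √3391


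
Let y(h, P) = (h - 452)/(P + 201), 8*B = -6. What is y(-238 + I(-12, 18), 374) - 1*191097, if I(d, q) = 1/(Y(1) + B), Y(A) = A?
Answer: -109881461/575 ≈ -1.9110e+5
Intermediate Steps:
B = -3/4 (B = (1/8)*(-6) = -3/4 ≈ -0.75000)
I(d, q) = 4 (I(d, q) = 1/(1 - 3/4) = 1/(1/4) = 4)
y(h, P) = (-452 + h)/(201 + P)
y(-238 + I(-12, 18), 374) - 1*191097 = (-452 + (-238 + 4))/(201 + 374) - 1*191097 = (-452 - 234)/575 - 191097 = (1/575)*(-686) - 191097 = -686/575 - 191097 = -109881461/575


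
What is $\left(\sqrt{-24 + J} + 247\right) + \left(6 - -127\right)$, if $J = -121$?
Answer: $380 + i \sqrt{145} \approx 380.0 + 12.042 i$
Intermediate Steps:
$\left(\sqrt{-24 + J} + 247\right) + \left(6 - -127\right) = \left(\sqrt{-24 - 121} + 247\right) + \left(6 - -127\right) = \left(\sqrt{-145} + 247\right) + \left(6 + 127\right) = \left(i \sqrt{145} + 247\right) + 133 = \left(247 + i \sqrt{145}\right) + 133 = 380 + i \sqrt{145}$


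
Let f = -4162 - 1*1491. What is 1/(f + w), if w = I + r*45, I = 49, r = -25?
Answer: -1/6729 ≈ -0.00014861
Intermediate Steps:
f = -5653 (f = -4162 - 1491 = -5653)
w = -1076 (w = 49 - 25*45 = 49 - 1125 = -1076)
1/(f + w) = 1/(-5653 - 1076) = 1/(-6729) = -1/6729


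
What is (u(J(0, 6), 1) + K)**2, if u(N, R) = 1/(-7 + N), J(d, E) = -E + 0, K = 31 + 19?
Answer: 421201/169 ≈ 2492.3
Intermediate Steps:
K = 50
J(d, E) = -E
(u(J(0, 6), 1) + K)**2 = (1/(-7 - 1*6) + 50)**2 = (1/(-7 - 6) + 50)**2 = (1/(-13) + 50)**2 = (-1/13 + 50)**2 = (649/13)**2 = 421201/169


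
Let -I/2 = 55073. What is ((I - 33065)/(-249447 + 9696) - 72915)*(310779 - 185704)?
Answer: -728824572273850/79917 ≈ -9.1198e+9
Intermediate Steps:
I = -110146 (I = -2*55073 = -110146)
((I - 33065)/(-249447 + 9696) - 72915)*(310779 - 185704) = ((-110146 - 33065)/(-249447 + 9696) - 72915)*(310779 - 185704) = (-143211/(-239751) - 72915)*125075 = (-143211*(-1/239751) - 72915)*125075 = (47737/79917 - 72915)*125075 = -5827100318/79917*125075 = -728824572273850/79917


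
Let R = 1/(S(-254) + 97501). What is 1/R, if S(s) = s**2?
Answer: 162017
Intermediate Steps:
R = 1/162017 (R = 1/((-254)**2 + 97501) = 1/(64516 + 97501) = 1/162017 ≈ 6.1722e-6)
1/R = 1/(1/162017) = 162017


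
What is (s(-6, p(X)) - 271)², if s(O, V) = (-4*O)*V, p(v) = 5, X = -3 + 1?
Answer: 22801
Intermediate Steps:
X = -2
s(O, V) = -4*O*V
(s(-6, p(X)) - 271)² = (-4*(-6)*5 - 271)² = (120 - 271)² = (-151)² = 22801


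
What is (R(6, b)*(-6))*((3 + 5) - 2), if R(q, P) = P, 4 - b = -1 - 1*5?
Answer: -360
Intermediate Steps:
b = 10 (b = 4 - (-1 - 1*5) = 4 - (-1 - 5) = 4 - 1*(-6) = 4 + 6 = 10)
(R(6, b)*(-6))*((3 + 5) - 2) = (10*(-6))*((3 + 5) - 2) = -60*(8 - 2) = -60*6 = -360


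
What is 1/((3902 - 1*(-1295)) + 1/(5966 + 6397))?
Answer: 12363/64250512 ≈ 0.00019242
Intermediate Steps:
1/((3902 - 1*(-1295)) + 1/(5966 + 6397)) = 1/((3902 + 1295) + 1/12363) = 1/(5197 + 1/12363) = 1/(64250512/12363) = 12363/64250512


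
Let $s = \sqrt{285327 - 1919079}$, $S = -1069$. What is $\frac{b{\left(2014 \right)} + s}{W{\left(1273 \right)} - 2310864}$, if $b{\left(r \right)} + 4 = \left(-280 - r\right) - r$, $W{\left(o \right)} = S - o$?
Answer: $\frac{308}{165229} - \frac{3 i \sqrt{45382}}{1156603} \approx 0.0018641 - 0.00055256 i$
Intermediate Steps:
$W{\left(o \right)} = -1069 - o$
$s = 6 i \sqrt{45382}$ ($s = \sqrt{-1633752} = 6 i \sqrt{45382} \approx 1278.2 i$)
$b{\left(r \right)} = -284 - 2 r$ ($b{\left(r \right)} = -4 - \left(280 + 2 r\right) = -284 - 2 r$)
$\frac{b{\left(2014 \right)} + s}{W{\left(1273 \right)} - 2310864} = \frac{\left(-284 - 4028\right) + 6 i \sqrt{45382}}{\left(-1069 - 1273\right) - 2310864} = \frac{-4312 + 6 i \sqrt{45382}}{-2342 - 2310864} = \frac{-4312 + 6 i \sqrt{45382}}{-2313206} = \left(-4312 + 6 i \sqrt{45382}\right) \left(- \frac{1}{2313206}\right) = \frac{308}{165229} - \frac{3 i \sqrt{45382}}{1156603}$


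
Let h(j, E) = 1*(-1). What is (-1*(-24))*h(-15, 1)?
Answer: -24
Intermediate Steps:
h(j, E) = -1
(-1*(-24))*h(-15, 1) = -1*(-24)*(-1) = 24*(-1) = -24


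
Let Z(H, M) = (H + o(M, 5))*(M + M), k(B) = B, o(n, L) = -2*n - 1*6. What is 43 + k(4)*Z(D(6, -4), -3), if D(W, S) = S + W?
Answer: -5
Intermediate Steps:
o(n, L) = -6 - 2*n (o(n, L) = -2*n - 6 = -6 - 2*n)
Z(H, M) = 2*M*(-6 + H - 2*M) (Z(H, M) = (H + (-6 - 2*M))*(M + M) = (-6 + H - 2*M)*(2*M) = 2*M*(-6 + H - 2*M))
43 + k(4)*Z(D(6, -4), -3) = 43 + 4*(2*(-3)*(-6 + (-4 + 6) - 2*(-3))) = 43 + 4*(2*(-3)*(-6 + 2 + 6)) = 43 + 4*(2*(-3)*2) = 43 + 4*(-12) = 43 - 48 = -5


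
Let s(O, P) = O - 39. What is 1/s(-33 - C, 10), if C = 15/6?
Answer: -2/149 ≈ -0.013423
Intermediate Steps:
C = 5/2 (C = 15*(⅙) = 5/2 ≈ 2.5000)
s(O, P) = -39 + O
1/s(-33 - C, 10) = 1/(-39 + (-33 - 1*5/2)) = 1/(-39 + (-33 - 5/2)) = 1/(-39 - 71/2) = 1/(-149/2) = -2/149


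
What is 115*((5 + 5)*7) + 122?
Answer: 8172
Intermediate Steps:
115*((5 + 5)*7) + 122 = 115*(10*7) + 122 = 115*70 + 122 = 8050 + 122 = 8172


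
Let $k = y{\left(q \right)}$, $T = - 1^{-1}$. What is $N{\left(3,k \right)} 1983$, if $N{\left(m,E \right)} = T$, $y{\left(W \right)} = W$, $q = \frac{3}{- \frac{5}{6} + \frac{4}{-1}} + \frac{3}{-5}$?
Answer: $-1983$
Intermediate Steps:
$q = - \frac{177}{145}$ ($q = \frac{3}{\left(-5\right) \frac{1}{6} + 4 \left(-1\right)} + 3 \left(- \frac{1}{5}\right) = \frac{3}{- \frac{5}{6} - 4} - \frac{3}{5} = \frac{3}{- \frac{29}{6}} - \frac{3}{5} = 3 \left(- \frac{6}{29}\right) - \frac{3}{5} = - \frac{18}{29} - \frac{3}{5} = - \frac{177}{145} \approx -1.2207$)
$T = -1$ ($T = \left(-1\right) 1 = -1$)
$k = - \frac{177}{145} \approx -1.2207$
$N{\left(m,E \right)} = -1$
$N{\left(3,k \right)} 1983 = \left(-1\right) 1983 = -1983$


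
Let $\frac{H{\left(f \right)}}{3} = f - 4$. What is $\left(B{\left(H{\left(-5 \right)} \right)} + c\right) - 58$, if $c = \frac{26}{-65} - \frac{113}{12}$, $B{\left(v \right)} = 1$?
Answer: $- \frac{4009}{60} \approx -66.817$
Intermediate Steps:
$H{\left(f \right)} = -12 + 3 f$ ($H{\left(f \right)} = 3 \left(f - 4\right) = 3 \left(-4 + f\right) = -12 + 3 f$)
$c = - \frac{589}{60}$ ($c = 26 \left(- \frac{1}{65}\right) - \frac{113}{12} = - \frac{2}{5} - \frac{113}{12} = - \frac{589}{60} \approx -9.8167$)
$\left(B{\left(H{\left(-5 \right)} \right)} + c\right) - 58 = \left(1 - \frac{589}{60}\right) - 58 = - \frac{529}{60} - 58 = - \frac{4009}{60}$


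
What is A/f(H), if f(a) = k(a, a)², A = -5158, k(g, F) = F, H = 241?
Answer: -5158/58081 ≈ -0.088807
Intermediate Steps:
f(a) = a²
A/f(H) = -5158/(241²) = -5158/58081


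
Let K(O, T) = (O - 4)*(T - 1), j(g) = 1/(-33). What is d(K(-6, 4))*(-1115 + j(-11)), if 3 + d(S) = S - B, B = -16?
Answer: 625532/33 ≈ 18956.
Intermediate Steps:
j(g) = -1/33
K(O, T) = (-1 + T)*(-4 + O) (K(O, T) = (-4 + O)*(-1 + T) = (-1 + T)*(-4 + O))
d(S) = 13 + S (d(S) = -3 + (S - 1*(-16)) = -3 + (S + 16) = -3 + (16 + S) = 13 + S)
d(K(-6, 4))*(-1115 + j(-11)) = (13 + (4 - 1*(-6) - 4*4 - 6*4))*(-1115 - 1/33) = (13 + (4 + 6 - 16 - 24))*(-36796/33) = (13 - 30)*(-36796/33) = -17*(-36796/33) = 625532/33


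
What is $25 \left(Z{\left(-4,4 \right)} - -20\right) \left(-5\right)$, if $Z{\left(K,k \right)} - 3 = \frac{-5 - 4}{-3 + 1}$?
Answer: $- \frac{6875}{2} \approx -3437.5$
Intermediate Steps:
$Z{\left(K,k \right)} = \frac{15}{2}$ ($Z{\left(K,k \right)} = 3 + \frac{-5 - 4}{-3 + 1} = 3 - \frac{9}{-2} = 3 - - \frac{9}{2} = 3 + \frac{9}{2} = \frac{15}{2}$)
$25 \left(Z{\left(-4,4 \right)} - -20\right) \left(-5\right) = 25 \left(\frac{15}{2} - -20\right) \left(-5\right) = 25 \left(\frac{15}{2} + 20\right) \left(-5\right) = 25 \cdot \frac{55}{2} \left(-5\right) = \frac{1375}{2} \left(-5\right) = - \frac{6875}{2}$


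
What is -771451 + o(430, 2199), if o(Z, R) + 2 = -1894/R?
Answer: -1696427041/2199 ≈ -7.7145e+5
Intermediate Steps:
o(Z, R) = -2 - 1894/R
-771451 + o(430, 2199) = -771451 + (-2 - 1894/2199) = -771451 - 6292/2199 = -1696427041/2199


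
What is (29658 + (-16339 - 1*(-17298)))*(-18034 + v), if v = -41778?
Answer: -1831264004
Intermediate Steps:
(29658 + (-16339 - 1*(-17298)))*(-18034 + v) = (29658 + (-16339 - 1*(-17298)))*(-18034 - 41778) = (29658 + (-16339 + 17298))*(-59812) = (29658 + 959)*(-59812) = 30617*(-59812) = -1831264004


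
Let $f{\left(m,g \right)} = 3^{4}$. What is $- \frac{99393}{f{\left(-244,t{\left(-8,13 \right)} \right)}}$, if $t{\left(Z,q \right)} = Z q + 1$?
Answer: $- \frac{33131}{27} \approx -1227.1$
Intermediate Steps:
$t{\left(Z,q \right)} = 1 + Z q$
$f{\left(m,g \right)} = 81$
$- \frac{99393}{f{\left(-244,t{\left(-8,13 \right)} \right)}} = - \frac{99393}{81} = \left(-99393\right) \frac{1}{81} = - \frac{33131}{27}$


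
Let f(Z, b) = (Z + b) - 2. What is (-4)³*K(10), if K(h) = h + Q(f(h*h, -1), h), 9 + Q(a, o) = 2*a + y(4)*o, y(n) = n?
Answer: -15040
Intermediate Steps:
f(Z, b) = -2 + Z + b
Q(a, o) = -9 + 2*a + 4*o (Q(a, o) = -9 + (2*a + 4*o) = -9 + 2*a + 4*o)
K(h) = -15 + 2*h² + 5*h (K(h) = h + (-9 + 2*(-2 + h*h - 1) + 4*h) = h + (-9 + 2*(-2 + h² - 1) + 4*h) = h + (-9 + 2*(-3 + h²) + 4*h) = h + (-9 + (-6 + 2*h²) + 4*h) = h + (-15 + 2*h² + 4*h) = -15 + 2*h² + 5*h)
(-4)³*K(10) = (-4)³*(-15 + 2*10² + 5*10) = -64*(-15 + 2*100 + 50) = -64*(-15 + 200 + 50) = -64*235 = -15040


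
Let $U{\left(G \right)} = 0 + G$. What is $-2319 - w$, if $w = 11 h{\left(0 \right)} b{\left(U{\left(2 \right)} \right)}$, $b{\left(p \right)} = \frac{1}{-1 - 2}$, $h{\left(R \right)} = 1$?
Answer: $- \frac{6946}{3} \approx -2315.3$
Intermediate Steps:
$U{\left(G \right)} = G$
$b{\left(p \right)} = - \frac{1}{3}$ ($b{\left(p \right)} = \frac{1}{-3} = - \frac{1}{3}$)
$w = - \frac{11}{3}$ ($w = 11 \cdot 1 \left(- \frac{1}{3}\right) = 11 \left(- \frac{1}{3}\right) = - \frac{11}{3} \approx -3.6667$)
$-2319 - w = -2319 - - \frac{11}{3} = -2319 + \frac{11}{3} = - \frac{6946}{3}$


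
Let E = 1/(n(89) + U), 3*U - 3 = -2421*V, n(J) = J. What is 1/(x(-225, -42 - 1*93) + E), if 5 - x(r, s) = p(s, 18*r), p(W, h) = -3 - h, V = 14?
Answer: -11208/45302737 ≈ -0.00024740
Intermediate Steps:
U = -11297 (U = 1 + (-2421*14)/3 = 1 + (⅓)*(-33894) = 1 - 11298 = -11297)
E = -1/11208 (E = 1/(89 - 11297) = 1/(-11208) = -1/11208 ≈ -8.9222e-5)
x(r, s) = 8 + 18*r (x(r, s) = 5 - (-3 - 18*r) = 5 + (3 + 18*r) = 8 + 18*r)
1/(x(-225, -42 - 1*93) + E) = 1/((8 + 18*(-225)) - 1/11208) = 1/((8 - 4050) - 1/11208) = 1/(-4042 - 1/11208) = 1/(-45302737/11208) = -11208/45302737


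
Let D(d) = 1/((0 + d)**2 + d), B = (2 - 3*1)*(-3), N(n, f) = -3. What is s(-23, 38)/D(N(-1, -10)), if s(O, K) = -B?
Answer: -18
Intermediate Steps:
B = 3 (B = (2 - 3)*(-3) = -1*(-3) = 3)
D(d) = 1/(d + d**2) (D(d) = 1/(d**2 + d) = 1/(d + d**2))
s(O, K) = -3 (s(O, K) = -1*3 = -3)
s(-23, 38)/D(N(-1, -10)) = -3/(1/((-3)*(1 - 3))) = -3/((-1/3/(-2))) = -3/((-1/3*(-1/2))) = -3/1/6 = -3*6 = -18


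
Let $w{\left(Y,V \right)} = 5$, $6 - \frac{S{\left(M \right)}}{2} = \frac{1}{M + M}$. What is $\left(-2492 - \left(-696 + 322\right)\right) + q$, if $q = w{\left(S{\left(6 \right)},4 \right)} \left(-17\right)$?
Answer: $-2203$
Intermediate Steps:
$S{\left(M \right)} = 12 - \frac{1}{M}$ ($S{\left(M \right)} = 12 - \frac{2}{M + M} = 12 - \frac{2}{2 M} = 12 - 2 \frac{1}{2 M} = 12 - \frac{1}{M}$)
$q = -85$ ($q = 5 \left(-17\right) = -85$)
$\left(-2492 - \left(-696 + 322\right)\right) + q = \left(-2492 - \left(-696 + 322\right)\right) - 85 = \left(-2492 - -374\right) - 85 = \left(-2492 + 374\right) - 85 = -2118 - 85 = -2203$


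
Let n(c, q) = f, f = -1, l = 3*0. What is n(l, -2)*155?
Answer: -155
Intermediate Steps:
l = 0
n(c, q) = -1
n(l, -2)*155 = -1*155 = -155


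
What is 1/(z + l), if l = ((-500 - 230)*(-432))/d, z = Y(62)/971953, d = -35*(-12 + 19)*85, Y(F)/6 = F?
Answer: -4048184245/61301470236 ≈ -0.066037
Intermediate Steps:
Y(F) = 6*F
d = -20825 (d = -35*7*85 = -245*85 = -20825)
z = 372/971953 (z = (6*62)/971953 = 372*(1/971953) = 372/971953 ≈ 0.00038273)
l = -63072/4165 (l = ((-500 - 230)*(-432))/(-20825) = -730*(-432)*(-1/20825) = 315360*(-1/20825) = -63072/4165 ≈ -15.143)
1/(z + l) = 1/(372/971953 - 63072/4165) = 1/(-61301470236/4048184245) = -4048184245/61301470236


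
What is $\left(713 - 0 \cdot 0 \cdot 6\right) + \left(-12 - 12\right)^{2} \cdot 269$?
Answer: $155657$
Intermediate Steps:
$\left(713 - 0 \cdot 0 \cdot 6\right) + \left(-12 - 12\right)^{2} \cdot 269 = \left(713 - 0 \cdot 6\right) + \left(-24\right)^{2} \cdot 269 = \left(713 - 0\right) + 576 \cdot 269 = \left(713 + 0\right) + 154944 = 713 + 154944 = 155657$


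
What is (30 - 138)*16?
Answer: -1728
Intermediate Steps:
(30 - 138)*16 = -108*16 = -1728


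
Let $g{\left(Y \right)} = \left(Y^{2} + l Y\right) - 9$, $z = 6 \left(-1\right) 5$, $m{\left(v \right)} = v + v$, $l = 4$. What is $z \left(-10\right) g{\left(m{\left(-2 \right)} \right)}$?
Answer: $-2700$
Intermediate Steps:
$m{\left(v \right)} = 2 v$
$z = -30$ ($z = \left(-6\right) 5 = -30$)
$g{\left(Y \right)} = -9 + Y^{2} + 4 Y$ ($g{\left(Y \right)} = \left(Y^{2} + 4 Y\right) - 9 = -9 + Y^{2} + 4 Y$)
$z \left(-10\right) g{\left(m{\left(-2 \right)} \right)} = \left(-30\right) \left(-10\right) \left(-9 + \left(2 \left(-2\right)\right)^{2} + 4 \cdot 2 \left(-2\right)\right) = 300 \left(-9 + \left(-4\right)^{2} + 4 \left(-4\right)\right) = 300 \left(-9 + 16 - 16\right) = 300 \left(-9\right) = -2700$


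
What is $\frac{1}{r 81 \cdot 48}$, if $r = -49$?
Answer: $- \frac{1}{190512} \approx -5.249 \cdot 10^{-6}$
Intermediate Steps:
$\frac{1}{r 81 \cdot 48} = \frac{1}{\left(-49\right) 81 \cdot 48} = \frac{1}{\left(-3969\right) 48} = \frac{1}{-190512} = - \frac{1}{190512}$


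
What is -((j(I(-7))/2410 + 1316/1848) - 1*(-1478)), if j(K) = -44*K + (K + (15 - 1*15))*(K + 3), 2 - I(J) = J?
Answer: -117592471/79530 ≈ -1478.6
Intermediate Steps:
I(J) = 2 - J
j(K) = -44*K + K*(3 + K) (j(K) = -44*K + (K + (15 - 15))*(3 + K) = -44*K + (K + 0)*(3 + K) = -44*K + K*(3 + K))
-((j(I(-7))/2410 + 1316/1848) - 1*(-1478)) = -((((2 - 1*(-7))*(-41 + (2 - 1*(-7))))/2410 + 1316/1848) - 1*(-1478)) = -((((2 + 7)*(-41 + (2 + 7)))*(1/2410) + 1316*(1/1848)) + 1478) = -(((9*(-41 + 9))*(1/2410) + 47/66) + 1478) = -(((9*(-32))*(1/2410) + 47/66) + 1478) = -((-288*1/2410 + 47/66) + 1478) = -((-144/1205 + 47/66) + 1478) = -(47131/79530 + 1478) = -1*117592471/79530 = -117592471/79530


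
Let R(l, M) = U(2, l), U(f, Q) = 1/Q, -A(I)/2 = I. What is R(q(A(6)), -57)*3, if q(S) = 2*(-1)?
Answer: -3/2 ≈ -1.5000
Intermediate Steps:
A(I) = -2*I
q(S) = -2
R(l, M) = 1/l
R(q(A(6)), -57)*3 = 3/(-2) = -½*3 = -3/2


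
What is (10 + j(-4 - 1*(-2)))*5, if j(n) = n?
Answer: 40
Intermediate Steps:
(10 + j(-4 - 1*(-2)))*5 = (10 + (-4 - 1*(-2)))*5 = (10 + (-4 + 2))*5 = (10 - 2)*5 = 8*5 = 40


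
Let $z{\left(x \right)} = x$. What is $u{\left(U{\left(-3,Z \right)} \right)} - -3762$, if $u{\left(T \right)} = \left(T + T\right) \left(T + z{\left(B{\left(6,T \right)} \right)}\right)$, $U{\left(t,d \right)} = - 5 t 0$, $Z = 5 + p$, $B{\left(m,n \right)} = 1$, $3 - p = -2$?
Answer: $3762$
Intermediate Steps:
$p = 5$ ($p = 3 - -2 = 3 + 2 = 5$)
$Z = 10$ ($Z = 5 + 5 = 10$)
$U{\left(t,d \right)} = 0$
$u{\left(T \right)} = 2 T \left(1 + T\right)$ ($u{\left(T \right)} = \left(T + T\right) \left(T + 1\right) = 2 T \left(1 + T\right)$)
$u{\left(U{\left(-3,Z \right)} \right)} - -3762 = 2 \cdot 0 \left(1 + 0\right) - -3762 = 2 \cdot 0 \cdot 1 + 3762 = 0 + 3762 = 3762$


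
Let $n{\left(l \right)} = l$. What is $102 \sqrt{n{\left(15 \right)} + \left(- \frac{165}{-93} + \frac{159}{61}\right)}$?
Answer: $\frac{102 \sqrt{69303259}}{1891} \approx 449.04$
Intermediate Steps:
$102 \sqrt{n{\left(15 \right)} + \left(- \frac{165}{-93} + \frac{159}{61}\right)} = 102 \sqrt{15 + \left(- \frac{165}{-93} + \frac{159}{61}\right)} = 102 \sqrt{15 + \left(\left(-165\right) \left(- \frac{1}{93}\right) + 159 \cdot \frac{1}{61}\right)} = 102 \sqrt{15 + \left(\frac{55}{31} + \frac{159}{61}\right)} = 102 \sqrt{15 + \frac{8284}{1891}} = 102 \sqrt{\frac{36649}{1891}} = 102 \frac{\sqrt{69303259}}{1891} = \frac{102 \sqrt{69303259}}{1891}$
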